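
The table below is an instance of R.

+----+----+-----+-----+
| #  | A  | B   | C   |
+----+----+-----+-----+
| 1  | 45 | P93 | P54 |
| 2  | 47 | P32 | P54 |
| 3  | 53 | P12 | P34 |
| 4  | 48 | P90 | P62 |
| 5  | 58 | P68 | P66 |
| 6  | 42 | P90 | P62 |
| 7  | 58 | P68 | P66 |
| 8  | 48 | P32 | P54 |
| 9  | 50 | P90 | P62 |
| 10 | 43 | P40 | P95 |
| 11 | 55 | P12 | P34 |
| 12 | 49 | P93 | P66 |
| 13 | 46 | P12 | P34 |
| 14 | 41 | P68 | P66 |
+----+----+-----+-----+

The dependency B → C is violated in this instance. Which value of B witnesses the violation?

P93

B=P93: rows 1, 12 → C takes values {P54, P66} — violation
B=P32: rows 2, 8 → C = P54, P54 ✓
B=P12: rows 3, 11, 13 → C = P34, P34, P34 ✓
B=P90: rows 4, 6, 9 → C = P62, P62, P62 ✓
B=P68: rows 5, 7, 14 → C = P66, P66, P66 ✓
B=P40: row 10 → C = P95 ✓
The only B value with inconsistent C is B=P93.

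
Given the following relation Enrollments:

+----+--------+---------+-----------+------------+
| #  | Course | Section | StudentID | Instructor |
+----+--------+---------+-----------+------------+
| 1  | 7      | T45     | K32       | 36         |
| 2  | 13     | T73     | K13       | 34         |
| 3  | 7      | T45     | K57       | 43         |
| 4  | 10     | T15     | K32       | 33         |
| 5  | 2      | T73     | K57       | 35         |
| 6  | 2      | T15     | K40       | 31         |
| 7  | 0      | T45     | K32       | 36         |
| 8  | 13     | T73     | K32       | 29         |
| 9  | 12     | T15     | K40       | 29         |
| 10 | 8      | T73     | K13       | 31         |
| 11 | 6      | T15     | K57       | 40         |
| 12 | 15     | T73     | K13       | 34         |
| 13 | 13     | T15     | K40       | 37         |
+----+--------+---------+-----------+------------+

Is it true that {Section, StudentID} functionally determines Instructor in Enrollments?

(Section=T45, StudentID=K32): rows 1, 7 → Instructor = 36, 36 ✓
(Section=T73, StudentID=K13): rows 2, 10, 12 → Instructor takes values {34, 31} — violation
(Section=T45, StudentID=K57): row 3 → Instructor = 43 ✓
(Section=T15, StudentID=K32): row 4 → Instructor = 33 ✓
(Section=T73, StudentID=K57): row 5 → Instructor = 35 ✓
(Section=T15, StudentID=K40): rows 6, 9, 13 → Instructor takes values {31, 29, 37} — violation
(Section=T73, StudentID=K32): row 8 → Instructor = 29 ✓
(Section=T15, StudentID=K57): row 11 → Instructor = 40 ✓
Two rows agree on {Section, StudentID} but differ on Instructor, so {Section, StudentID} → Instructor does not hold.

No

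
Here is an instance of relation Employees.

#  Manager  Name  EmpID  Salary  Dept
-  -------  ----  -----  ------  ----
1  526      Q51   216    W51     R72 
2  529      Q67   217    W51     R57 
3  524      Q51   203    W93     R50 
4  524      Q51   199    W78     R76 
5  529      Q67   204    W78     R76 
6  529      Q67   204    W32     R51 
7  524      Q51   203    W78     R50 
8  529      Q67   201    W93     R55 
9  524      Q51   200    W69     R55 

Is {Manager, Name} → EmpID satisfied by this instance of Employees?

No

(Manager=526, Name=Q51): row 1 → EmpID = 216 ✓
(Manager=529, Name=Q67): rows 2, 5, 6, 8 → EmpID takes values {217, 204, 201} — violation
(Manager=524, Name=Q51): rows 3, 4, 7, 9 → EmpID takes values {203, 199, 200} — violation
Two rows agree on {Manager, Name} but differ on EmpID, so {Manager, Name} → EmpID does not hold.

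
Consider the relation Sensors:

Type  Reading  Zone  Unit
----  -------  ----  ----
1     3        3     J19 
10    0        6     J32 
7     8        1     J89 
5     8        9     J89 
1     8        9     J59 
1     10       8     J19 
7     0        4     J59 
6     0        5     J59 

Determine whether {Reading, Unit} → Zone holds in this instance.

(Reading=3, Unit=J19): 1 row → Zone = 3 ✓
(Reading=0, Unit=J32): 1 row → Zone = 6 ✓
(Reading=8, Unit=J89): 2 rows → Zone takes values {1, 9} — violation
(Reading=8, Unit=J59): 1 row → Zone = 9 ✓
(Reading=10, Unit=J19): 1 row → Zone = 8 ✓
(Reading=0, Unit=J59): 2 rows → Zone takes values {4, 5} — violation
Two rows agree on {Reading, Unit} but differ on Zone, so {Reading, Unit} → Zone does not hold.

No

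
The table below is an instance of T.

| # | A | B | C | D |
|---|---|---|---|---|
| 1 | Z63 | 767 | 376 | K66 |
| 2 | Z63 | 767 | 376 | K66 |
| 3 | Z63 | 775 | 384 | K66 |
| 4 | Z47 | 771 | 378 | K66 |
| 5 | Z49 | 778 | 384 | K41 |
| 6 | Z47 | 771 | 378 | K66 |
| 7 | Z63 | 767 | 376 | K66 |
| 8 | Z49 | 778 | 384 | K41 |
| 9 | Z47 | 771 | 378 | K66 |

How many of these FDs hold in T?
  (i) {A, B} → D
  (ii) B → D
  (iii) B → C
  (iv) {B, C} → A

(i) {A, B} → D: every LHS value maps to a single RHS value — holds.
(ii) B → D: every LHS value maps to a single RHS value — holds.
(iii) B → C: every LHS value maps to a single RHS value — holds.
(iv) {B, C} → A: every LHS value maps to a single RHS value — holds.
4 of the 4 dependencies hold.

4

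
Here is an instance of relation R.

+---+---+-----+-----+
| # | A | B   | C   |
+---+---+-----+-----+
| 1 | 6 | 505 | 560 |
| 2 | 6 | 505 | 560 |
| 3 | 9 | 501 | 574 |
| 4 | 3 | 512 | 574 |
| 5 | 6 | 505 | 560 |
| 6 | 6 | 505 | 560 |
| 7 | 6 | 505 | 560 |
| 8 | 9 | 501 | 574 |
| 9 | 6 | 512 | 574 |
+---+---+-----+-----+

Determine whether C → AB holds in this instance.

C=560: rows 1, 2, 5, 6, 7 → {A,B} = (6, 505), (6, 505), (6, 505), (6, 505), (6, 505) ✓
C=574: rows 3, 4, 8, 9 → {A,B} takes values {(9, 501), (3, 512), (6, 512)} — violation
Two rows agree on C but differ on AB, so C → AB does not hold.

No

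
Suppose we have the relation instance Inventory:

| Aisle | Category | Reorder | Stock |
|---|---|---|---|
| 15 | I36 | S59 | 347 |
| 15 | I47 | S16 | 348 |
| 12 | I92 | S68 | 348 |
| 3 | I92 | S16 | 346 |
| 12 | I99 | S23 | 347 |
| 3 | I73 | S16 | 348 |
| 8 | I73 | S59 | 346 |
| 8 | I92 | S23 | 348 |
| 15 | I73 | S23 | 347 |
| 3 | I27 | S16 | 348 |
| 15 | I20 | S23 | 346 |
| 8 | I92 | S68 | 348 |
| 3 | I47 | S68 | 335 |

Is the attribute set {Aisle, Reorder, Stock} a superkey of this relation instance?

No

Two distinct rows share (Aisle=3, Reorder=S16, Stock=348), so {Aisle, Reorder, Stock} does not determine every attribute — not a superkey.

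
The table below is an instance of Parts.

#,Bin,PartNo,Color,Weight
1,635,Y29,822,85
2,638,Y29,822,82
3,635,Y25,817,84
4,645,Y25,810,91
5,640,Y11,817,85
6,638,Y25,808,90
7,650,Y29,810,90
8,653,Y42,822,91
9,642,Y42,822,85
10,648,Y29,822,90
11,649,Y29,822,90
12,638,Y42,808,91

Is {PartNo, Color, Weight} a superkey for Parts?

Rows 10 and 11 have the same {PartNo, Color, Weight} value (PartNo=Y29, Color=822, Weight=90) but are distinct tuples, so {PartNo, Color, Weight} does not determine every attribute — not a superkey.

No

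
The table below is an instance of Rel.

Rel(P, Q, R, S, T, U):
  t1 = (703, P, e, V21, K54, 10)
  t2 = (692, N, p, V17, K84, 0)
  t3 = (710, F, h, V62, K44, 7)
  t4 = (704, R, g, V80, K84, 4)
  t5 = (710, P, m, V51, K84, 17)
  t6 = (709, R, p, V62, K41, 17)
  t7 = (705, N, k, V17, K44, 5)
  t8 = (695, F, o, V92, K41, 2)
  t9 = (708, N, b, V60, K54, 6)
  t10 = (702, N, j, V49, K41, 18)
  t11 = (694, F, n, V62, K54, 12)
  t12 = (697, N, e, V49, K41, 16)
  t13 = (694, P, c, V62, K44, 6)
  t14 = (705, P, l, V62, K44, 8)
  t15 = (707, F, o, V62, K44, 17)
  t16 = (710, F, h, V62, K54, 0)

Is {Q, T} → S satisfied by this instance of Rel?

Yes

(Q=P, T=K54): row 1 → S = V21 ✓
(Q=N, T=K84): row 2 → S = V17 ✓
(Q=F, T=K44): rows 3, 15 → S = V62, V62 ✓
(Q=R, T=K84): row 4 → S = V80 ✓
(Q=P, T=K84): row 5 → S = V51 ✓
(Q=R, T=K41): row 6 → S = V62 ✓
(Q=N, T=K44): row 7 → S = V17 ✓
(Q=F, T=K41): row 8 → S = V92 ✓
(Q=N, T=K54): row 9 → S = V60 ✓
(Q=N, T=K41): rows 10, 12 → S = V49, V49 ✓
(Q=F, T=K54): rows 11, 16 → S = V62, V62 ✓
(Q=P, T=K44): rows 13, 14 → S = V62, V62 ✓
Every {Q, T} value is associated with a single S value, so {Q, T} → S holds.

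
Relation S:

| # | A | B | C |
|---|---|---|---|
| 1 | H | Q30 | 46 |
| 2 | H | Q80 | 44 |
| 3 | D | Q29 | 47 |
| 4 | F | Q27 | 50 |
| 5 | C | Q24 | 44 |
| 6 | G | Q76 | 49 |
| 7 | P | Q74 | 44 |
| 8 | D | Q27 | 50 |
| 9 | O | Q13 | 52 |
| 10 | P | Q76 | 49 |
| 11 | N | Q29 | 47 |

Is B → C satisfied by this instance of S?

Yes

B=Q30: row 1 → C = 46 ✓
B=Q80: row 2 → C = 44 ✓
B=Q29: rows 3, 11 → C = 47, 47 ✓
B=Q27: rows 4, 8 → C = 50, 50 ✓
B=Q24: row 5 → C = 44 ✓
B=Q76: rows 6, 10 → C = 49, 49 ✓
B=Q74: row 7 → C = 44 ✓
B=Q13: row 9 → C = 52 ✓
Every B value is associated with a single C value, so B → C holds.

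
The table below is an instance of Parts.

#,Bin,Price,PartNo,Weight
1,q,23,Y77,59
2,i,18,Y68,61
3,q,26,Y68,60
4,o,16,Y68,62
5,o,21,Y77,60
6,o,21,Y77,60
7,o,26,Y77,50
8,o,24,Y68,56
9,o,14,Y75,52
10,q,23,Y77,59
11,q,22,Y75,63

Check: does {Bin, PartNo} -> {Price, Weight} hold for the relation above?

(Bin=q, PartNo=Y77): rows 1, 10 → {Price,Weight} = (23, 59), (23, 59) ✓
(Bin=i, PartNo=Y68): row 2 → {Price,Weight} = (18, 61) ✓
(Bin=q, PartNo=Y68): row 3 → {Price,Weight} = (26, 60) ✓
(Bin=o, PartNo=Y68): rows 4, 8 → {Price,Weight} takes values {(16, 62), (24, 56)} — violation
(Bin=o, PartNo=Y77): rows 5, 6, 7 → {Price,Weight} takes values {(21, 60), (26, 50)} — violation
(Bin=o, PartNo=Y75): row 9 → {Price,Weight} = (14, 52) ✓
(Bin=q, PartNo=Y75): row 11 → {Price,Weight} = (22, 63) ✓
Two rows agree on {Bin, PartNo} but differ on {Price, Weight}, so {Bin, PartNo} -> {Price, Weight} does not hold.

No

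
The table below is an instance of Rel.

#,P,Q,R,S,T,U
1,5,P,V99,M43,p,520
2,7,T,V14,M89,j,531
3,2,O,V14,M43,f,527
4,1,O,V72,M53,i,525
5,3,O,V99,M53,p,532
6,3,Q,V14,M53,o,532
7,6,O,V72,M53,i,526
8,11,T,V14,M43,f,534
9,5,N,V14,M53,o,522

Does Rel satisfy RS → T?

Yes

(R=V99, S=M43): row 1 → T = p ✓
(R=V14, S=M89): row 2 → T = j ✓
(R=V14, S=M43): rows 3, 8 → T = f, f ✓
(R=V72, S=M53): rows 4, 7 → T = i, i ✓
(R=V99, S=M53): row 5 → T = p ✓
(R=V14, S=M53): rows 6, 9 → T = o, o ✓
Every RS value is associated with a single T value, so RS → T holds.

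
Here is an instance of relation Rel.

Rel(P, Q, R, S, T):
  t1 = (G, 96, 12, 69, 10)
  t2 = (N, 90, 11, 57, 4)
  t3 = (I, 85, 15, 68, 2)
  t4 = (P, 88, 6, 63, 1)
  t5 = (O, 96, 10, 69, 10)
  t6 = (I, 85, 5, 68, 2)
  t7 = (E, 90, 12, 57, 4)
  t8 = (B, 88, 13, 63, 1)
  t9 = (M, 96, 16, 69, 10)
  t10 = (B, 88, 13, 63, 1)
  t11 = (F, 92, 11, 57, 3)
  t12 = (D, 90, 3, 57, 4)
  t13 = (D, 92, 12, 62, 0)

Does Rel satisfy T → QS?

T=10: rows 1, 5, 9 → {Q,S} = (96, 69), (96, 69), (96, 69) ✓
T=4: rows 2, 7, 12 → {Q,S} = (90, 57), (90, 57), (90, 57) ✓
T=2: rows 3, 6 → {Q,S} = (85, 68), (85, 68) ✓
T=1: rows 4, 8, 10 → {Q,S} = (88, 63), (88, 63), (88, 63) ✓
T=3: row 11 → {Q,S} = (92, 57) ✓
T=0: row 13 → {Q,S} = (92, 62) ✓
Every T value is associated with a single QS value, so T → QS holds.

Yes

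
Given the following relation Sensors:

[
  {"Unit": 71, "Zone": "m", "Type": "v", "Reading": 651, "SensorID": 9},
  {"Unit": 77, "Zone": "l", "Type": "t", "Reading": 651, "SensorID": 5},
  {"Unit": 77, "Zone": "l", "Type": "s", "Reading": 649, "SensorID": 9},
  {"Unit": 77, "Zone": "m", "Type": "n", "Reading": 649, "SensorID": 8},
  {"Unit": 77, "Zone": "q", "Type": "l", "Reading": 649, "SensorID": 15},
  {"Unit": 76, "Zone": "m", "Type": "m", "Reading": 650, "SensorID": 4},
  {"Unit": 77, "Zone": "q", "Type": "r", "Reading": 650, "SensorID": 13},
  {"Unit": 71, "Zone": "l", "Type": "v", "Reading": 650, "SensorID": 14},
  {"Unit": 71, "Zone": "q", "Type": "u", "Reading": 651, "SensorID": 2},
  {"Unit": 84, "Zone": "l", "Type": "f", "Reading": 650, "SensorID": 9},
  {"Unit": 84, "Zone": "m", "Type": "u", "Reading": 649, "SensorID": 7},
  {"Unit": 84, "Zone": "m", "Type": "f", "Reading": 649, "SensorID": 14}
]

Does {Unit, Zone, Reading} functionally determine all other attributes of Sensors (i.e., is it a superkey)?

Two distinct rows share (Unit=84, Zone=m, Reading=649), so {Unit, Zone, Reading} does not determine every attribute — not a superkey.

No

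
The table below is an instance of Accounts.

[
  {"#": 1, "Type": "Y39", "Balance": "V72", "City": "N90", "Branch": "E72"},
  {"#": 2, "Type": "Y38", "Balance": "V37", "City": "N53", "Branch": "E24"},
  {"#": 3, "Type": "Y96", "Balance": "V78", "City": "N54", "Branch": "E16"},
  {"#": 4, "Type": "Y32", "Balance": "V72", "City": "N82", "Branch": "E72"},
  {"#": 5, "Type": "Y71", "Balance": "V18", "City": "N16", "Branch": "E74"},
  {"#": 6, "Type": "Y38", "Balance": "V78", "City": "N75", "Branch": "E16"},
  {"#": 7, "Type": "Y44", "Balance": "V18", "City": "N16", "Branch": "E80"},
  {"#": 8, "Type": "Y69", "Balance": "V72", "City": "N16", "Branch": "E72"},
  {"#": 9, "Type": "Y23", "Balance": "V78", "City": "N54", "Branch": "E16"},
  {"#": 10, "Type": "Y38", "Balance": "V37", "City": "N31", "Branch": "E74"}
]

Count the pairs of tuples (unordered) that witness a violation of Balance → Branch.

Balance=V72: all 3 rows agree on Branch — 0 pairs.
Balance=V37: violating pairs (2,10) — 1 pair.
Balance=V78: all 3 rows agree on Branch — 0 pairs.
Balance=V18: violating pairs (5,7) — 1 pair.

2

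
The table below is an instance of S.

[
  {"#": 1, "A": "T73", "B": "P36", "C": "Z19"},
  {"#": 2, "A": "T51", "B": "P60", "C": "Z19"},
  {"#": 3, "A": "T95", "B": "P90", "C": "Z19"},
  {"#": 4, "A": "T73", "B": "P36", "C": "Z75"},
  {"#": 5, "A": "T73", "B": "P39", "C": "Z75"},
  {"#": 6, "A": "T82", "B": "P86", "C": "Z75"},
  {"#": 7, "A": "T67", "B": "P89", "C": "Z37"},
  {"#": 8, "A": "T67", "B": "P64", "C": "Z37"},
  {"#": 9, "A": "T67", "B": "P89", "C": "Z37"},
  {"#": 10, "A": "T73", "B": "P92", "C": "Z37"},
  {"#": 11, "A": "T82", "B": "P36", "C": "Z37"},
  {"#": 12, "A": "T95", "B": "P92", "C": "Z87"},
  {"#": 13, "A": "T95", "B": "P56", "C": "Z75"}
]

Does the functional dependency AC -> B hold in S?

(A=T73, C=Z19): row 1 → B = P36 ✓
(A=T51, C=Z19): row 2 → B = P60 ✓
(A=T95, C=Z19): row 3 → B = P90 ✓
(A=T73, C=Z75): rows 4, 5 → B takes values {P36, P39} — violation
(A=T82, C=Z75): row 6 → B = P86 ✓
(A=T67, C=Z37): rows 7, 8, 9 → B takes values {P89, P64} — violation
(A=T73, C=Z37): row 10 → B = P92 ✓
(A=T82, C=Z37): row 11 → B = P36 ✓
(A=T95, C=Z87): row 12 → B = P92 ✓
(A=T95, C=Z75): row 13 → B = P56 ✓
Two rows agree on AC but differ on B, so AC -> B does not hold.

No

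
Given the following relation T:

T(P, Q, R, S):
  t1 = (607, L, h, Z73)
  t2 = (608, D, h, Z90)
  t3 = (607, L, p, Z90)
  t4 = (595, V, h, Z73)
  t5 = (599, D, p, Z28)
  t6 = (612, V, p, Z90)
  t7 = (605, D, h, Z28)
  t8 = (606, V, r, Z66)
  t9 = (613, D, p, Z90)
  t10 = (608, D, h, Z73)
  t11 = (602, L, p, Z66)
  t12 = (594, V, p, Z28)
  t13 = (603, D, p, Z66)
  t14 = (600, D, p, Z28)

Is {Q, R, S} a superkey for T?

No

Rows 5 and 14 have the same {Q, R, S} value (Q=D, R=p, S=Z28) but are distinct tuples, so {Q, R, S} does not determine every attribute — not a superkey.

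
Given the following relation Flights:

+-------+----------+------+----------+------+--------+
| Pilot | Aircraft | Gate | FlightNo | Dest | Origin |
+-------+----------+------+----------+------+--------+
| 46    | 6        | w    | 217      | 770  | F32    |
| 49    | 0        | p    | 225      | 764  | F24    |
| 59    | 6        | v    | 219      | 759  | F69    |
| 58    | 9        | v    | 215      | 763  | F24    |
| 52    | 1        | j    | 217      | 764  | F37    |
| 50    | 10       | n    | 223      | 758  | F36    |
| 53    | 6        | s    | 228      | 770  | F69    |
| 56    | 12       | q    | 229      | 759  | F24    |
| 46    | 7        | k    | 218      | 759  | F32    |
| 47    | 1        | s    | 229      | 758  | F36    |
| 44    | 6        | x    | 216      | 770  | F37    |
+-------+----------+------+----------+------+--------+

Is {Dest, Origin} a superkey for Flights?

No

Two distinct rows share (Dest=758, Origin=F36), so {Dest, Origin} does not determine every attribute — not a superkey.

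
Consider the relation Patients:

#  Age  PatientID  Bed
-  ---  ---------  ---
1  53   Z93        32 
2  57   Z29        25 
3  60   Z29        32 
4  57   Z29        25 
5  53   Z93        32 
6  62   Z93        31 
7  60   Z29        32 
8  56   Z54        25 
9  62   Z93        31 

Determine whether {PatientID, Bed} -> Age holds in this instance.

(PatientID=Z93, Bed=32): rows 1, 5 → Age = 53, 53 ✓
(PatientID=Z29, Bed=25): rows 2, 4 → Age = 57, 57 ✓
(PatientID=Z29, Bed=32): rows 3, 7 → Age = 60, 60 ✓
(PatientID=Z93, Bed=31): rows 6, 9 → Age = 62, 62 ✓
(PatientID=Z54, Bed=25): row 8 → Age = 56 ✓
Every {PatientID, Bed} value is associated with a single Age value, so {PatientID, Bed} -> Age holds.

Yes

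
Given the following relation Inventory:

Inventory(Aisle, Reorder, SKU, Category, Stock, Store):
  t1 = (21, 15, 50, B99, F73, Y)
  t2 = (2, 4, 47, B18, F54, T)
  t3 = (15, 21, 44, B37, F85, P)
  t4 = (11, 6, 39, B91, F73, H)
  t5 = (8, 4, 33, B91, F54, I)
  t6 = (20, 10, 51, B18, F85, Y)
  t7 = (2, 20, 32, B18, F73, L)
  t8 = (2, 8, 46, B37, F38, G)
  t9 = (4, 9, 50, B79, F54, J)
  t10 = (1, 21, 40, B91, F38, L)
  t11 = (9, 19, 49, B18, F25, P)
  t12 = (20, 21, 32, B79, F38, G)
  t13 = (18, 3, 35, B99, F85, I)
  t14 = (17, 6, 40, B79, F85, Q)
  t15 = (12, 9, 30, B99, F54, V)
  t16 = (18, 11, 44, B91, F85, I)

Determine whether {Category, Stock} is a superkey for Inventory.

All 16 rows have distinct {Category, Stock} values, so {Category, Stock} → (all attributes) holds and {Category, Stock} is a superkey.

Yes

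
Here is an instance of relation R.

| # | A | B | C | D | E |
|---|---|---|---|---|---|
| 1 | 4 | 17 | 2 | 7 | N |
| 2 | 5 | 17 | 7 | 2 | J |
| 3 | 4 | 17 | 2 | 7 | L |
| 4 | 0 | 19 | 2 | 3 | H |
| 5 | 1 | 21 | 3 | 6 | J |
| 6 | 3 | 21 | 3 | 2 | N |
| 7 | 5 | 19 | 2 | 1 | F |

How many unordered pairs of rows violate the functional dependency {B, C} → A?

2

(B=17, C=2): all 2 rows agree on A — 0 pairs.
(B=19, C=2): violating pairs (4,7) — 1 pair.
(B=21, C=3): violating pairs (5,6) — 1 pair.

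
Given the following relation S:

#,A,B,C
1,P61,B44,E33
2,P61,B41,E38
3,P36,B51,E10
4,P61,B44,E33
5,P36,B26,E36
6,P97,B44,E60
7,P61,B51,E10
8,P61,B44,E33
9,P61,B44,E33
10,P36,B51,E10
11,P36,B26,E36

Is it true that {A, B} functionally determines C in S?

(A=P61, B=B44): rows 1, 4, 8, 9 → C = E33, E33, E33, E33 ✓
(A=P61, B=B41): row 2 → C = E38 ✓
(A=P36, B=B51): rows 3, 10 → C = E10, E10 ✓
(A=P36, B=B26): rows 5, 11 → C = E36, E36 ✓
(A=P97, B=B44): row 6 → C = E60 ✓
(A=P61, B=B51): row 7 → C = E10 ✓
Every {A, B} value is associated with a single C value, so {A, B} → C holds.

Yes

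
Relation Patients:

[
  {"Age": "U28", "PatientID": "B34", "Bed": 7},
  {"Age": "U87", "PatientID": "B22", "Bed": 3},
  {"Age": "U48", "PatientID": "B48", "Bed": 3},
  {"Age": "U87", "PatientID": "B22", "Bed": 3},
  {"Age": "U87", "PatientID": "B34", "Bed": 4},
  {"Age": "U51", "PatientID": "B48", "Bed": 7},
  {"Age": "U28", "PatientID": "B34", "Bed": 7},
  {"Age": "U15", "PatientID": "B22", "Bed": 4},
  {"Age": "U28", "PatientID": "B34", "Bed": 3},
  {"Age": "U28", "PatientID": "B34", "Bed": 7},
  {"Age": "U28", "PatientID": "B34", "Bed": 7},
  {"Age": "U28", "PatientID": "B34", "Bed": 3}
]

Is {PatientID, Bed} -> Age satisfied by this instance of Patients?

(PatientID=B34, Bed=7): 4 rows → Age = U28, U28, U28, U28 ✓
(PatientID=B22, Bed=3): 2 rows → Age = U87, U87 ✓
(PatientID=B48, Bed=3): 1 row → Age = U48 ✓
(PatientID=B34, Bed=4): 1 row → Age = U87 ✓
(PatientID=B48, Bed=7): 1 row → Age = U51 ✓
(PatientID=B22, Bed=4): 1 row → Age = U15 ✓
(PatientID=B34, Bed=3): 2 rows → Age = U28, U28 ✓
Every {PatientID, Bed} value is associated with a single Age value, so {PatientID, Bed} -> Age holds.

Yes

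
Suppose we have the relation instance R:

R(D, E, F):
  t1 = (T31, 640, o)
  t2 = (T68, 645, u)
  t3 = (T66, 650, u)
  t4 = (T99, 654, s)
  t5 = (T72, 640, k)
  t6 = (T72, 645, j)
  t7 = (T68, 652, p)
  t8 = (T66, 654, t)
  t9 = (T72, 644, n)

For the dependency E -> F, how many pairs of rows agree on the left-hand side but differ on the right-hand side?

3

E=640: violating pairs (1,5) — 1 pair.
E=645: violating pairs (2,6) — 1 pair.
E=654: violating pairs (4,8) — 1 pair.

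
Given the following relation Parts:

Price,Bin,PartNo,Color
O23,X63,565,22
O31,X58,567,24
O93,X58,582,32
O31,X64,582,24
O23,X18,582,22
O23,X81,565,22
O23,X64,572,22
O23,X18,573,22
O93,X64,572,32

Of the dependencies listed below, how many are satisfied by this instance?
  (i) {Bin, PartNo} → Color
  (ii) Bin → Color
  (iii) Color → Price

1

(i) {Bin, PartNo} → Color: (Bin=X64, PartNo=572): 2 rows → Color takes values {22, 32} — violation — fails.
(ii) Bin → Color: Bin=X58: 2 rows → Color takes values {24, 32} — violation; Bin=X64: 3 rows → Color takes values {24, 22, 32} — violation — fails.
(iii) Color → Price: every LHS value maps to a single RHS value — holds.
1 of the 3 dependencies holds.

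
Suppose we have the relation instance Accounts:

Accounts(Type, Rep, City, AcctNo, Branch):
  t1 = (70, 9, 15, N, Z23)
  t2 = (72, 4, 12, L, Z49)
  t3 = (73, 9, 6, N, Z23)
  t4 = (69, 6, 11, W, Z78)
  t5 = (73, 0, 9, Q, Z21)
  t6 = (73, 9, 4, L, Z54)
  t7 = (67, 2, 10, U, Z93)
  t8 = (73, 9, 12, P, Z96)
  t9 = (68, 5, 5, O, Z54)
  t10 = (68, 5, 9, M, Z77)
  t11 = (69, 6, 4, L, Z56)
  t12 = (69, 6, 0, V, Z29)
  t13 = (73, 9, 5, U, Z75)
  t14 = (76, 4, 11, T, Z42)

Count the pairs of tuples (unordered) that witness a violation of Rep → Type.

Rep=9: violating pairs (1,3), (1,6), (1,8), (1,13) — 4 pairs.
Rep=4: violating pairs (2,14) — 1 pair.
Rep=6: all 3 rows agree on Type — 0 pairs.
Rep=5: all 2 rows agree on Type — 0 pairs.

5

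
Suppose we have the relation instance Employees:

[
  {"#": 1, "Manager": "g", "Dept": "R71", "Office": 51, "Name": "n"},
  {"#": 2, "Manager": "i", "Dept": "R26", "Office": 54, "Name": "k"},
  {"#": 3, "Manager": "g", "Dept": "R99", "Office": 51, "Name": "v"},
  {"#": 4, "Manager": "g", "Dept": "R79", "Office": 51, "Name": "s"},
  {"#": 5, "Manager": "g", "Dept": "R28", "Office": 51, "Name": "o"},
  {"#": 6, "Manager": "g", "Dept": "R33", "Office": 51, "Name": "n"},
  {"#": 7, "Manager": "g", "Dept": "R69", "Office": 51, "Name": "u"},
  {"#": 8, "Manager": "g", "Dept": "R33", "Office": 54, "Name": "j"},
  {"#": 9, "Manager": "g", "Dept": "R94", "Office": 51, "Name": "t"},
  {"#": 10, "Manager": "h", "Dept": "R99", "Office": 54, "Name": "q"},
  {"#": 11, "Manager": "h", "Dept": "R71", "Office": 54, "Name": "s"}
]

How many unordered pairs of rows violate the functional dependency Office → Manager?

5

Office=51: all 7 rows agree on Manager — 0 pairs.
Office=54: violating pairs (2,8), (2,10), (2,11), (8,10), (8,11) — 5 pairs.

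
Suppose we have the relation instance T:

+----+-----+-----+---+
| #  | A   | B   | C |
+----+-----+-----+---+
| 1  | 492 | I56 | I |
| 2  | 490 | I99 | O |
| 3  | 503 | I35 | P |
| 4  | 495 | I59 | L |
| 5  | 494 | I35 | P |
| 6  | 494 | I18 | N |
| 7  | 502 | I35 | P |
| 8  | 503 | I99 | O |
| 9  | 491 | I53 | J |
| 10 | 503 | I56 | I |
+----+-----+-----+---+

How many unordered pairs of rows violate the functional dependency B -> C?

0

B=I56: all 2 rows agree on C — 0 pairs.
B=I99: all 2 rows agree on C — 0 pairs.
B=I35: all 3 rows agree on C — 0 pairs.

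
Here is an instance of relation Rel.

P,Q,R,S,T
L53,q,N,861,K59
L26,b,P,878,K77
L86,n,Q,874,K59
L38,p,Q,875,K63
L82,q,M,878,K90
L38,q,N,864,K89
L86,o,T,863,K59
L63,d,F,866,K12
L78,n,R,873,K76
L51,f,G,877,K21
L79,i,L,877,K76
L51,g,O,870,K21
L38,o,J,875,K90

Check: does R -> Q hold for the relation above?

R=N: 2 rows → Q = q, q ✓
R=P: 1 row → Q = b ✓
R=Q: 2 rows → Q takes values {n, p} — violation
R=M: 1 row → Q = q ✓
R=T: 1 row → Q = o ✓
R=F: 1 row → Q = d ✓
R=R: 1 row → Q = n ✓
R=G: 1 row → Q = f ✓
R=L: 1 row → Q = i ✓
R=O: 1 row → Q = g ✓
R=J: 1 row → Q = o ✓
Two rows agree on R but differ on Q, so R -> Q does not hold.

No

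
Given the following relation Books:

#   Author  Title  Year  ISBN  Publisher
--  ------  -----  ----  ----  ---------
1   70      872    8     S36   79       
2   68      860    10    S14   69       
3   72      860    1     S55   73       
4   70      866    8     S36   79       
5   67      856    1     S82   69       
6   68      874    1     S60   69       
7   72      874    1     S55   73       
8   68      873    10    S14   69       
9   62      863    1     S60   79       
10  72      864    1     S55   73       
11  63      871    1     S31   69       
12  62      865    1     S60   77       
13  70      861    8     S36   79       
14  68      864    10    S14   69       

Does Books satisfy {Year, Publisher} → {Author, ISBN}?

No

(Year=8, Publisher=79): rows 1, 4, 13 → {Author,ISBN} = (70, S36), (70, S36), (70, S36) ✓
(Year=10, Publisher=69): rows 2, 8, 14 → {Author,ISBN} = (68, S14), (68, S14), (68, S14) ✓
(Year=1, Publisher=73): rows 3, 7, 10 → {Author,ISBN} = (72, S55), (72, S55), (72, S55) ✓
(Year=1, Publisher=69): rows 5, 6, 11 → {Author,ISBN} takes values {(67, S82), (68, S60), (63, S31)} — violation
(Year=1, Publisher=79): row 9 → {Author,ISBN} = (62, S60) ✓
(Year=1, Publisher=77): row 12 → {Author,ISBN} = (62, S60) ✓
Two rows agree on {Year, Publisher} but differ on {Author, ISBN}, so {Year, Publisher} → {Author, ISBN} does not hold.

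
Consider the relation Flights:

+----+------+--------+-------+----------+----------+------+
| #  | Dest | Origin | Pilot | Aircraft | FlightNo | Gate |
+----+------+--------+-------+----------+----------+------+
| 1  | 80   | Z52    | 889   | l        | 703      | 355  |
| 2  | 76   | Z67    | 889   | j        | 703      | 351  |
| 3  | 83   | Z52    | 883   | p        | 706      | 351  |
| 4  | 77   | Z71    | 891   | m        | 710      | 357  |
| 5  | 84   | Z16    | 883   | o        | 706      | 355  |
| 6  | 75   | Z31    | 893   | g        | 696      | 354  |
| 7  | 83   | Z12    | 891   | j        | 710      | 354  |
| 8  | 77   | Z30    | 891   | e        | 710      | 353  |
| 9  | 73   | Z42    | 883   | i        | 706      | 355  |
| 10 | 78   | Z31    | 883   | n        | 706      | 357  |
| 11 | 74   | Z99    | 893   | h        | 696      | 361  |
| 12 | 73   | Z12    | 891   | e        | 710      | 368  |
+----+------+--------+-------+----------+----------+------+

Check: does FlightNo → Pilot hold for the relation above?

Yes

FlightNo=703: rows 1, 2 → Pilot = 889, 889 ✓
FlightNo=706: rows 3, 5, 9, 10 → Pilot = 883, 883, 883, 883 ✓
FlightNo=710: rows 4, 7, 8, 12 → Pilot = 891, 891, 891, 891 ✓
FlightNo=696: rows 6, 11 → Pilot = 893, 893 ✓
Every FlightNo value is associated with a single Pilot value, so FlightNo → Pilot holds.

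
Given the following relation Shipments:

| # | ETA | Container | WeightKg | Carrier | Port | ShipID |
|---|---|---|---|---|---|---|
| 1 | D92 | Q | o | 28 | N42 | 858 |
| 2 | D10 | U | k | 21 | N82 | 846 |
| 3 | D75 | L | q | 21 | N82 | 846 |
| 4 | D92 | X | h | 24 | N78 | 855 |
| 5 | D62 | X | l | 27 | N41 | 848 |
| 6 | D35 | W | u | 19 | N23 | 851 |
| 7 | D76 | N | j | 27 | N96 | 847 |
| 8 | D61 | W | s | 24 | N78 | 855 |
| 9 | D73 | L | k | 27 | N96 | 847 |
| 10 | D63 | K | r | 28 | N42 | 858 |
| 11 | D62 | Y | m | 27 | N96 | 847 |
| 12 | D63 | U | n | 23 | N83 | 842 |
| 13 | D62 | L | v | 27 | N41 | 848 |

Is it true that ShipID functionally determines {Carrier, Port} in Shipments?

ShipID=858: rows 1, 10 → {Carrier,Port} = (28, N42), (28, N42) ✓
ShipID=846: rows 2, 3 → {Carrier,Port} = (21, N82), (21, N82) ✓
ShipID=855: rows 4, 8 → {Carrier,Port} = (24, N78), (24, N78) ✓
ShipID=848: rows 5, 13 → {Carrier,Port} = (27, N41), (27, N41) ✓
ShipID=851: row 6 → {Carrier,Port} = (19, N23) ✓
ShipID=847: rows 7, 9, 11 → {Carrier,Port} = (27, N96), (27, N96), (27, N96) ✓
ShipID=842: row 12 → {Carrier,Port} = (23, N83) ✓
Every ShipID value is associated with a single {Carrier, Port} value, so ShipID → {Carrier, Port} holds.

Yes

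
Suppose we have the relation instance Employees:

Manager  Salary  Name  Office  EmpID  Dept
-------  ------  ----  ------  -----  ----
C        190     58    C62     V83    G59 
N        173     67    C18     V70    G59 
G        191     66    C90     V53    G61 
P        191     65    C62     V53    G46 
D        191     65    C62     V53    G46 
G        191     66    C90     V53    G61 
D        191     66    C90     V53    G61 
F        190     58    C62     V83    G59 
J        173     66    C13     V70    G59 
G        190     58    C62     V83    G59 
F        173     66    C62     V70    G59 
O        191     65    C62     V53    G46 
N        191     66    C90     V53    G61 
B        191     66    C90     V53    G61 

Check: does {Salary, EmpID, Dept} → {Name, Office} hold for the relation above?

(Salary=190, EmpID=V83, Dept=G59): 3 rows → {Name,Office} = (58, C62), (58, C62), (58, C62) ✓
(Salary=173, EmpID=V70, Dept=G59): 3 rows → {Name,Office} takes values {(67, C18), (66, C13), (66, C62)} — violation
(Salary=191, EmpID=V53, Dept=G61): 5 rows → {Name,Office} = (66, C90), (66, C90), (66, C90), (66, C90), (66, C90) ✓
(Salary=191, EmpID=V53, Dept=G46): 3 rows → {Name,Office} = (65, C62), (65, C62), (65, C62) ✓
Two rows agree on {Salary, EmpID, Dept} but differ on {Name, Office}, so {Salary, EmpID, Dept} → {Name, Office} does not hold.

No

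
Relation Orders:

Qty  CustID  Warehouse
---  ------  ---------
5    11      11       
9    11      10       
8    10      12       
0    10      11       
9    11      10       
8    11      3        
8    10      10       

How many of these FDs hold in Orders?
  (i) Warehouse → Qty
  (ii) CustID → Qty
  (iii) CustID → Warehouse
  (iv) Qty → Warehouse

(i) Warehouse → Qty: Warehouse=11: 2 rows → Qty takes values {5, 0} — violation; Warehouse=10: 3 rows → Qty takes values {9, 8} — violation — fails.
(ii) CustID → Qty: CustID=11: 4 rows → Qty takes values {5, 9, 8} — violation; CustID=10: 3 rows → Qty takes values {8, 0} — violation — fails.
(iii) CustID → Warehouse: CustID=11: 4 rows → Warehouse takes values {11, 10, 3} — violation; CustID=10: 3 rows → Warehouse takes values {12, 11, 10} — violation — fails.
(iv) Qty → Warehouse: Qty=8: 3 rows → Warehouse takes values {12, 3, 10} — violation — fails.
None of the 4 dependencies hold.

0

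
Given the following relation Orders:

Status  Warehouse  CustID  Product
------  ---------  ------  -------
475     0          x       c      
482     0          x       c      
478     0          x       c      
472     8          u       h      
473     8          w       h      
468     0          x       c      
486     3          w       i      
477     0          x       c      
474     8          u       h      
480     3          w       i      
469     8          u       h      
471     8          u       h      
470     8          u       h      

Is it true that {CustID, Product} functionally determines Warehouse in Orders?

(CustID=x, Product=c): 5 rows → Warehouse = 0, 0, 0, 0, 0 ✓
(CustID=u, Product=h): 5 rows → Warehouse = 8, 8, 8, 8, 8 ✓
(CustID=w, Product=h): 1 row → Warehouse = 8 ✓
(CustID=w, Product=i): 2 rows → Warehouse = 3, 3 ✓
Every {CustID, Product} value is associated with a single Warehouse value, so {CustID, Product} → Warehouse holds.

Yes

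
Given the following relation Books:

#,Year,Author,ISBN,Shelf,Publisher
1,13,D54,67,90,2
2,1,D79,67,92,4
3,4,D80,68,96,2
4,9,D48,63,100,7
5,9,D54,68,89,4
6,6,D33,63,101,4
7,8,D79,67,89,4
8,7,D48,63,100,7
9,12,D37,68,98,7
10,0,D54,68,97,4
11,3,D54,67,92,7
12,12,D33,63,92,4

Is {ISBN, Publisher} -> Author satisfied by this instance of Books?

(ISBN=67, Publisher=2): row 1 → Author = D54 ✓
(ISBN=67, Publisher=4): rows 2, 7 → Author = D79, D79 ✓
(ISBN=68, Publisher=2): row 3 → Author = D80 ✓
(ISBN=63, Publisher=7): rows 4, 8 → Author = D48, D48 ✓
(ISBN=68, Publisher=4): rows 5, 10 → Author = D54, D54 ✓
(ISBN=63, Publisher=4): rows 6, 12 → Author = D33, D33 ✓
(ISBN=68, Publisher=7): row 9 → Author = D37 ✓
(ISBN=67, Publisher=7): row 11 → Author = D54 ✓
Every {ISBN, Publisher} value is associated with a single Author value, so {ISBN, Publisher} -> Author holds.

Yes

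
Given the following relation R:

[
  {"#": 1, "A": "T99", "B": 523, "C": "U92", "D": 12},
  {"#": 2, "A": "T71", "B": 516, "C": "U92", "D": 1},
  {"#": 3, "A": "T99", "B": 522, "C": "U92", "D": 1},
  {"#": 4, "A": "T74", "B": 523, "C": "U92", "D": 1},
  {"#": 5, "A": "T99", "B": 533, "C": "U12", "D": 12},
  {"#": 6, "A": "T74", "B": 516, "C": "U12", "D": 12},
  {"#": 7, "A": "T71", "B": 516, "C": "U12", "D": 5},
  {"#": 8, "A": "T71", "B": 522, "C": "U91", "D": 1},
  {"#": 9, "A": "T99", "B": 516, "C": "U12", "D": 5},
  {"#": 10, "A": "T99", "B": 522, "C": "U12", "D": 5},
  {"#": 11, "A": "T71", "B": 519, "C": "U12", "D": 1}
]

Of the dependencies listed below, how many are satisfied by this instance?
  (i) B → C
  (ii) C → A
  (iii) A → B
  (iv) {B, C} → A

0

(i) B → C: B=516: rows 2, 6, 7, 9 → C takes values {U92, U12} — violation; B=522: rows 3, 8, 10 → C takes values {U92, U91, U12} — violation — fails.
(ii) C → A: C=U92: rows 1, 2, 3, 4 → A takes values {T99, T71, T74} — violation; C=U12: rows 5, 6, 7, 9, 10, 11 → A takes values {T99, T74, T71} — violation — fails.
(iii) A → B: A=T99: rows 1, 3, 5, 9, 10 → B takes values {523, 522, 533, 516} — violation; A=T71: rows 2, 7, 8, 11 → B takes values {516, 522, 519} — violation; A=T74: rows 4, 6 → B takes values {523, 516} — violation — fails.
(iv) {B, C} → A: (B=523, C=U92): rows 1, 4 → A takes values {T99, T74} — violation; (B=516, C=U12): rows 6, 7, 9 → A takes values {T74, T71, T99} — violation — fails.
None of the 4 dependencies hold.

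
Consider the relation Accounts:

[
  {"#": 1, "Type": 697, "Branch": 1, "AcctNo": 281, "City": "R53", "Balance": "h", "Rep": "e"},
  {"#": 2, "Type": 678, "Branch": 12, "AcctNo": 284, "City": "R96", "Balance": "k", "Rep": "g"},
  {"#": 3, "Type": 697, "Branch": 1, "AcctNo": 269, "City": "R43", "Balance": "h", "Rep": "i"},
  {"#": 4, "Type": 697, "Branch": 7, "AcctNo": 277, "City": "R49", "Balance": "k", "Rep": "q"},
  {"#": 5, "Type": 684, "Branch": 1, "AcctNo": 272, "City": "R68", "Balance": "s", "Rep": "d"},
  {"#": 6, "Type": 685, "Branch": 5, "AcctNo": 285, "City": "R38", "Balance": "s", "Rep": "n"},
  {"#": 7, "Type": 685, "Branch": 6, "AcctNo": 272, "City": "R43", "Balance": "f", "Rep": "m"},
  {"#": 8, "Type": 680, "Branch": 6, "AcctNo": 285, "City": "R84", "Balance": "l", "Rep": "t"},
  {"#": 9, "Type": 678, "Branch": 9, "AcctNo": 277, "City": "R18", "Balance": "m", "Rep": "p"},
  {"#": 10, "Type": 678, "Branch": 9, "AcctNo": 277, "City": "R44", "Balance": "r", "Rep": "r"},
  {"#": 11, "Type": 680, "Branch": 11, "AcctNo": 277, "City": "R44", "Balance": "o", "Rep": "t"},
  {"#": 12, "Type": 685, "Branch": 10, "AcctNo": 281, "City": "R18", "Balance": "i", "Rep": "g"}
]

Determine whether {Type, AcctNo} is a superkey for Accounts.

Rows 9 and 10 have the same {Type, AcctNo} value (Type=678, AcctNo=277) but are distinct tuples, so {Type, AcctNo} does not determine every attribute — not a superkey.

No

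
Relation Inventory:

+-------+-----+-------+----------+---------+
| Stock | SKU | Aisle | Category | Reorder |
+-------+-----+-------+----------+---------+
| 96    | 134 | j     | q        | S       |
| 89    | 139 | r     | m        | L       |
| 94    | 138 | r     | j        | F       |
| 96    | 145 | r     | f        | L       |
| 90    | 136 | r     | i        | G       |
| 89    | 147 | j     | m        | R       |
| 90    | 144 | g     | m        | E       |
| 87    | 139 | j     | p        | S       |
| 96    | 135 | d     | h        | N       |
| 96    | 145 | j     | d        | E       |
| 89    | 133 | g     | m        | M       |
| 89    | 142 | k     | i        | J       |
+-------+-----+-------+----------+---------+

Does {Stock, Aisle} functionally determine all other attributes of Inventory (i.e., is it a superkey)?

No

Two distinct rows share (Stock=96, Aisle=j), so {Stock, Aisle} does not determine every attribute — not a superkey.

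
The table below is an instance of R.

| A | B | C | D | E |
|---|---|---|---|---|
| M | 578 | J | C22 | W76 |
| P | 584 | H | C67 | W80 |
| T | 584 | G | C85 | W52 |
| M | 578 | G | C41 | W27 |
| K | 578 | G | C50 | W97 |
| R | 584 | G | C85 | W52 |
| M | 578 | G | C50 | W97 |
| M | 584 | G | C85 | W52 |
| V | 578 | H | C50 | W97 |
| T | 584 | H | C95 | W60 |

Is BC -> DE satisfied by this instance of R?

No

(B=578, C=J): 1 row → {D,E} = (C22, W76) ✓
(B=584, C=H): 2 rows → {D,E} takes values {(C67, W80), (C95, W60)} — violation
(B=584, C=G): 3 rows → {D,E} = (C85, W52), (C85, W52), (C85, W52) ✓
(B=578, C=G): 3 rows → {D,E} takes values {(C41, W27), (C50, W97)} — violation
(B=578, C=H): 1 row → {D,E} = (C50, W97) ✓
Two rows agree on BC but differ on DE, so BC -> DE does not hold.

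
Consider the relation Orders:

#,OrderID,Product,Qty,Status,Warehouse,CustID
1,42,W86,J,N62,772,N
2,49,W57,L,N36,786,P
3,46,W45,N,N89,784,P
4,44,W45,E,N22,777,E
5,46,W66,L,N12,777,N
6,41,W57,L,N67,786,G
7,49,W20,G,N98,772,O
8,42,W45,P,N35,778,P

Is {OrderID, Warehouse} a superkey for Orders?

Yes

All 8 rows have distinct {OrderID, Warehouse} values, so {OrderID, Warehouse} → (all attributes) holds and {OrderID, Warehouse} is a superkey.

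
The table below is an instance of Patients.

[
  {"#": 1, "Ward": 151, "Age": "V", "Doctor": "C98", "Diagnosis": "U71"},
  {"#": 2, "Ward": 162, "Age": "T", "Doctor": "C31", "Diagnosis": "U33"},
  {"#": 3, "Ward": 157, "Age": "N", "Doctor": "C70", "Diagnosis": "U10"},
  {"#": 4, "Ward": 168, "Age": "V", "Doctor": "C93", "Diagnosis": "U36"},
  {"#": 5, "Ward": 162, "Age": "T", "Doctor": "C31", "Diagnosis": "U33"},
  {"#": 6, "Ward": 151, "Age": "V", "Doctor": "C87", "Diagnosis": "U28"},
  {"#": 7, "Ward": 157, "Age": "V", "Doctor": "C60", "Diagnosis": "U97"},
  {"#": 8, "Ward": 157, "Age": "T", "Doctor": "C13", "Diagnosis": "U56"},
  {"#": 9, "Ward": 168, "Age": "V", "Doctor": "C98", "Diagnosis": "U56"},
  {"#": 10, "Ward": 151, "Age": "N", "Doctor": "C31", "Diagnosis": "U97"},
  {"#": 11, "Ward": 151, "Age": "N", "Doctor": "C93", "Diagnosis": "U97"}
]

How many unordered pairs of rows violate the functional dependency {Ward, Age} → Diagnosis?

(Ward=151, Age=V): violating pairs (1,6) — 1 pair.
(Ward=162, Age=T): all 2 rows agree on Diagnosis — 0 pairs.
(Ward=168, Age=V): violating pairs (4,9) — 1 pair.
(Ward=151, Age=N): all 2 rows agree on Diagnosis — 0 pairs.

2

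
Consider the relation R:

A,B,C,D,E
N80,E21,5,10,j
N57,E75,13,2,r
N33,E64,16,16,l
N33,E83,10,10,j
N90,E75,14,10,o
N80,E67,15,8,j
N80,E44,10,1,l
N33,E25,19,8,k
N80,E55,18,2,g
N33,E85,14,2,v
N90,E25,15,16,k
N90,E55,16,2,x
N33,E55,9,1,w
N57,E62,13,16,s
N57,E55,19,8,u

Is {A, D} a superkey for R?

Yes

All 15 rows have distinct {A, D} values, so {A, D} → (all attributes) holds and {A, D} is a superkey.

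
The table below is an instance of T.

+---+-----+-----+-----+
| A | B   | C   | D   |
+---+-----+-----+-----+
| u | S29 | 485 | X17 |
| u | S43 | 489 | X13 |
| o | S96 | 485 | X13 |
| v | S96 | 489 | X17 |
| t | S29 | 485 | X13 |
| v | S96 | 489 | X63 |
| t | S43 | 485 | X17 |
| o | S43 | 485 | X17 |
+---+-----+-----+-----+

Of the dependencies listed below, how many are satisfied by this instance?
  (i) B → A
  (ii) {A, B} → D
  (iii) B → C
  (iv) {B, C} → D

(i) B → A: B=S29: 2 rows → A takes values {u, t} — violation; B=S43: 3 rows → A takes values {u, t, o} — violation; B=S96: 3 rows → A takes values {o, v} — violation — fails.
(ii) {A, B} → D: (A=v, B=S96): 2 rows → D takes values {X17, X63} — violation — fails.
(iii) B → C: B=S43: 3 rows → C takes values {489, 485} — violation; B=S96: 3 rows → C takes values {485, 489} — violation — fails.
(iv) {B, C} → D: (B=S29, C=485): 2 rows → D takes values {X17, X13} — violation; (B=S96, C=489): 2 rows → D takes values {X17, X63} — violation — fails.
None of the 4 dependencies hold.

0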